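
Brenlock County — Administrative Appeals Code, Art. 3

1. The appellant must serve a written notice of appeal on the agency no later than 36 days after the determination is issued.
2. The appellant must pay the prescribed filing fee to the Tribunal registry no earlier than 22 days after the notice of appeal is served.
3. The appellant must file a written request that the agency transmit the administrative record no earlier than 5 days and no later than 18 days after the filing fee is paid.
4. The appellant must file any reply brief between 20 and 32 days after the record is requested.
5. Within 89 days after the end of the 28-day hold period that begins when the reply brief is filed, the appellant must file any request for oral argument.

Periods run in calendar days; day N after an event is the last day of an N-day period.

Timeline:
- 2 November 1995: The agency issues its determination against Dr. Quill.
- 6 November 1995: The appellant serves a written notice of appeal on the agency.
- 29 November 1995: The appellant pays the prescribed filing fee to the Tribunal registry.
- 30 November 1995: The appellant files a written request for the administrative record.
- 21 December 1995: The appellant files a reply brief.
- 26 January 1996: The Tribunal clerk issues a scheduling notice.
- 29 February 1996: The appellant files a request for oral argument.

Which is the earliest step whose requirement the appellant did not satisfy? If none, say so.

Step 3

(1) due by 2 November 1995 + 36 days = 8 December 1995; done 6 November 1995 — timely.
(2) permitted from 6 November 1995 + 22 days = 28 November 1995 onward; 29 November 1995 is on or after that date.
(3) the permitted window runs from 29 November 1995 + 5 = 4 December 1995 to 29 November 1995 + 18 = 17 December 1995; 30 November 1995 is 4 days too early.
The analysis stops there.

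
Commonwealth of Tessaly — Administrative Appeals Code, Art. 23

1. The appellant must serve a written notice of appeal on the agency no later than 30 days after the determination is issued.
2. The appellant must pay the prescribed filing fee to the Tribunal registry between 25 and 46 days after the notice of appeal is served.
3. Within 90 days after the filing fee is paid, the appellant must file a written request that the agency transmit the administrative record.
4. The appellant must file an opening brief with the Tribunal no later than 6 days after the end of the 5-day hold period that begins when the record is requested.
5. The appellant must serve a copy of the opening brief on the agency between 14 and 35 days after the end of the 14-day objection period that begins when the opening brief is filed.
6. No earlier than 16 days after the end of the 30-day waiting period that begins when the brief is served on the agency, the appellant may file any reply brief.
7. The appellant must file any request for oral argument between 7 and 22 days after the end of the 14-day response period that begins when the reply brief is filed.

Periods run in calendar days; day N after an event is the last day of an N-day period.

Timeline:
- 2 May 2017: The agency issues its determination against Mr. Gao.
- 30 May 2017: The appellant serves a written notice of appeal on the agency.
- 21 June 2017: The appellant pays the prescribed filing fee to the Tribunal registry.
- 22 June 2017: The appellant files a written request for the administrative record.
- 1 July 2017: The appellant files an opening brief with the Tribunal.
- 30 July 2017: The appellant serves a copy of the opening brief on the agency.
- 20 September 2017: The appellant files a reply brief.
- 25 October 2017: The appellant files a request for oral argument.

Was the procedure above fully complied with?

No

Step 1 — counting 30 days from 2 May 2017 (when the determination is issued) gives a deadline of 1 June 2017; completed 30 May 2017, before the deadline.
Step 2 — 25 and 46 days from 30 May 2017 (when the notice of appeal is served) are 24 June 2017 and 15 July 2017 respectively; 21 June 2017 is 3 days too early.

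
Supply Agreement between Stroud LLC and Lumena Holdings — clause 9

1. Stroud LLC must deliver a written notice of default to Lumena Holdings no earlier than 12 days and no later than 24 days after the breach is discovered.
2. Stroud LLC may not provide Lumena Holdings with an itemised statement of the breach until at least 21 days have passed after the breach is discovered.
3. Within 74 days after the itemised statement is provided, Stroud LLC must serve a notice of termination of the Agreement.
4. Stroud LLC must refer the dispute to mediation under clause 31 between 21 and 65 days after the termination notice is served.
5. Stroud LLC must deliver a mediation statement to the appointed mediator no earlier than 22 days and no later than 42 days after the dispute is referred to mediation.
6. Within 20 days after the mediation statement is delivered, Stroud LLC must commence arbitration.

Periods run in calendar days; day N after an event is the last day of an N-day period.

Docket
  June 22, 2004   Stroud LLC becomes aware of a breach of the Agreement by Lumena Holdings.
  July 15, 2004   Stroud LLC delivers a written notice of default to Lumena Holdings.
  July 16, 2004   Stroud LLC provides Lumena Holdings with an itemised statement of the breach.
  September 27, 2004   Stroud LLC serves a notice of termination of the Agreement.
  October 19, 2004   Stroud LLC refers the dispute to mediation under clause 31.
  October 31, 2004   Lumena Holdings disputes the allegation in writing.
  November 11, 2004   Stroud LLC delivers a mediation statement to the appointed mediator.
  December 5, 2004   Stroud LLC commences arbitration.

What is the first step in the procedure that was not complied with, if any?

Step 1: the window is 12–24 days after June 22, 2004 (when the breach is discovered), so July 4, 2004 through July 16, 2004; July 15, 2004 falls inside that range.
Step 2: the earliest permitted date is 21 days after June 22, 2004 (when the breach is discovered), i.e. July 13, 2004; done July 16, 2004, after the minimum wait.
Step 3: 74 days after July 16, 2004 (when the itemised statement is provided) is September 28, 2004; September 27, 2004 is within that limit.
Step 4: the window is 21–65 days after September 27, 2004 (when the termination notice is served), so October 18, 2004 through December 1, 2004; done October 19, 2004 — within the window.
Step 5: the window is 22–42 days after October 19, 2004 (when the dispute is referred to mediation), so November 10, 2004 through November 30, 2004; done November 11, 2004, which is between those dates.
Step 6: 20 days after November 11, 2004 (when the mediation statement is delivered) is December 1, 2004; not done until December 5, 2004, 4 days after the deadline.
The analysis stops there.

Step 6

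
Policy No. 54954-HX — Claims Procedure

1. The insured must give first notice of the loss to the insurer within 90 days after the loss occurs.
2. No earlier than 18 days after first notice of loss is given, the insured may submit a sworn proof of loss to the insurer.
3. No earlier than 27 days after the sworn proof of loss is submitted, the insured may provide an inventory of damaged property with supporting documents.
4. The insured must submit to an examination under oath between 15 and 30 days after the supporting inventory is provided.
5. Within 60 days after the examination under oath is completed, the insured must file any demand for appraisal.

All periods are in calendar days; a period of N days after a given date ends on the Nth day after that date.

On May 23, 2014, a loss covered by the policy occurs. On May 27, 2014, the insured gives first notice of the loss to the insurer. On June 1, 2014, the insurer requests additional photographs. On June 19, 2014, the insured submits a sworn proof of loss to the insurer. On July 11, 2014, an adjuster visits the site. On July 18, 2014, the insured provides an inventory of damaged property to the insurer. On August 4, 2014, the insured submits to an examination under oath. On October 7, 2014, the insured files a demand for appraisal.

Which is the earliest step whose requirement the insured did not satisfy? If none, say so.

Step 5

Step 1 — counting 90 days from May 23, 2014 (when the loss occurs) gives a deadline of August 21, 2014; May 27, 2014 is within that limit.
Step 2 — must wait 18 days from May 27, 2014 (when first notice of loss is given), so not before June 14, 2014; done June 19, 2014, after the minimum wait.
Step 3 — must wait 27 days from June 19, 2014 (when the sworn proof of loss is submitted), so not before July 16, 2014; July 18, 2014 is on or after that date.
Step 4 — 15 and 30 days from July 18, 2014 (when the supporting inventory is provided) are August 2, 2014 and August 17, 2014 respectively; August 4, 2014 falls inside that range.
Step 5 — counting 60 days from August 4, 2014 (when the examination under oath is completed) gives a deadline of October 3, 2014; not done until October 7, 2014, 4 days after the deadline.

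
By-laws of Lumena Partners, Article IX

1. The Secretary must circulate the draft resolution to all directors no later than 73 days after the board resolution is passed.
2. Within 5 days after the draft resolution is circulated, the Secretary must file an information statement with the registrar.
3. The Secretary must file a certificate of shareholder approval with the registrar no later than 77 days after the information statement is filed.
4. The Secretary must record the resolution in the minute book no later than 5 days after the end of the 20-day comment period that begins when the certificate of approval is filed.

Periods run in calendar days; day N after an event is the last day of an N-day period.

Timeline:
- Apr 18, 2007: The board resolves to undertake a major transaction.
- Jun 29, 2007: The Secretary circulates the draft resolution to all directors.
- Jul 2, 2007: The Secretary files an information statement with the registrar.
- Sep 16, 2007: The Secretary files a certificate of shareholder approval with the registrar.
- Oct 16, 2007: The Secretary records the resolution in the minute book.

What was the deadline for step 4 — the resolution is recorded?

Oct 11, 2007

The certificate of approval is filed on Sep 16, 2007; the 20-day comment period therefore ends Oct 6, 2007, and step 4 runs from that date. 5 days after Oct 6, 2007 is Oct 11, 2007.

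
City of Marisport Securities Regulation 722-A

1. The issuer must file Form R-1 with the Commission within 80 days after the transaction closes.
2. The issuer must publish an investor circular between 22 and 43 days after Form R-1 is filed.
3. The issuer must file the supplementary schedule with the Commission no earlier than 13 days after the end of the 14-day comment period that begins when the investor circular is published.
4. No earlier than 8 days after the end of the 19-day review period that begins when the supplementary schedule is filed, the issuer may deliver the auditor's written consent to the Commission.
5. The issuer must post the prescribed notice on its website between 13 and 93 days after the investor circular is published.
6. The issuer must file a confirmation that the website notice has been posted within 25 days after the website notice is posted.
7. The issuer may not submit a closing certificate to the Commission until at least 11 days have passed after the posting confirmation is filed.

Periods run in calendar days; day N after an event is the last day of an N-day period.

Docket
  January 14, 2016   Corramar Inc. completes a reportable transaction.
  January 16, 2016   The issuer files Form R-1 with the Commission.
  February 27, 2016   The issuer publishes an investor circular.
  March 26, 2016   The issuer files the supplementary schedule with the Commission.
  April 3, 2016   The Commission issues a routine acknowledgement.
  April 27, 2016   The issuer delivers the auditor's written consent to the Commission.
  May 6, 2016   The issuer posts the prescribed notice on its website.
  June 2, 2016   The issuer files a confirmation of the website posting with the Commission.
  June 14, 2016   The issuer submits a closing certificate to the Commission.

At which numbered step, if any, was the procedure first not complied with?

Step 1: 80 days after January 14, 2016 (when the transaction closes) is April 3, 2016; done January 16, 2016 — timely.
Step 2: the window is 22–43 days after January 16, 2016 (when Form R-1 is filed), so February 7, 2016 through February 28, 2016; done February 27, 2016 — within the window.
Step 3: the earliest permitted date is 13 days after March 12, 2016 (end of the 14-day comment period, which began when the investor circular is published on February 27, 2016), i.e. March 25, 2016; March 26, 2016 is on or after that date.
Step 4: the earliest permitted date is 8 days after April 14, 2016 (end of the 19-day review period, which began when the supplementary schedule is filed on March 26, 2016), i.e. April 22, 2016; April 27, 2016 is on or after that date.
Step 5: the window is 13–93 days after February 27, 2016 (when the investor circular is published), so March 11, 2016 through May 30, 2016; done May 6, 2016 — within the window.
Step 6: 25 days after May 6, 2016 (when the website notice is posted) is May 31, 2016; done June 2, 2016 — 2 days late.

Step 6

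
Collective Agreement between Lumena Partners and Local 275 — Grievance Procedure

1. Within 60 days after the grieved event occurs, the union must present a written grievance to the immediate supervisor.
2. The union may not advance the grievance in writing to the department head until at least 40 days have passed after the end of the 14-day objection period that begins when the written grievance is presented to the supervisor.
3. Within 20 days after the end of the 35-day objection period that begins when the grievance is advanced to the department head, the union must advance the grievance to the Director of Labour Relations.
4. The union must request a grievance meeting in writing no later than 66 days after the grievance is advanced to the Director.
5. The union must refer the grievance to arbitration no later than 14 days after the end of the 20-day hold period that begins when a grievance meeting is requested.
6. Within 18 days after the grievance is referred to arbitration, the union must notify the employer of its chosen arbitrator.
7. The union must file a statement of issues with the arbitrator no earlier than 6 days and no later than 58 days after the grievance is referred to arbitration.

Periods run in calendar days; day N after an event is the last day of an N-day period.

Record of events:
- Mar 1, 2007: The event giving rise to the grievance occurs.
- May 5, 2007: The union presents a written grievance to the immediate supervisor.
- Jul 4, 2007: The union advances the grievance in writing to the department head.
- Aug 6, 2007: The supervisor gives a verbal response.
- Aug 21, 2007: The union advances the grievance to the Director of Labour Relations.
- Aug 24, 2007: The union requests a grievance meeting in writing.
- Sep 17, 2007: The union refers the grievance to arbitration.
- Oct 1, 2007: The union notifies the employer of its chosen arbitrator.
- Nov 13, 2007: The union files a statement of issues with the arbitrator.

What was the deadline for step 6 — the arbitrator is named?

Oct 5, 2007

Step 6 runs from Sep 17, 2007, when the grievance is referred to arbitration. 18 days after Sep 17, 2007 is Oct 5, 2007.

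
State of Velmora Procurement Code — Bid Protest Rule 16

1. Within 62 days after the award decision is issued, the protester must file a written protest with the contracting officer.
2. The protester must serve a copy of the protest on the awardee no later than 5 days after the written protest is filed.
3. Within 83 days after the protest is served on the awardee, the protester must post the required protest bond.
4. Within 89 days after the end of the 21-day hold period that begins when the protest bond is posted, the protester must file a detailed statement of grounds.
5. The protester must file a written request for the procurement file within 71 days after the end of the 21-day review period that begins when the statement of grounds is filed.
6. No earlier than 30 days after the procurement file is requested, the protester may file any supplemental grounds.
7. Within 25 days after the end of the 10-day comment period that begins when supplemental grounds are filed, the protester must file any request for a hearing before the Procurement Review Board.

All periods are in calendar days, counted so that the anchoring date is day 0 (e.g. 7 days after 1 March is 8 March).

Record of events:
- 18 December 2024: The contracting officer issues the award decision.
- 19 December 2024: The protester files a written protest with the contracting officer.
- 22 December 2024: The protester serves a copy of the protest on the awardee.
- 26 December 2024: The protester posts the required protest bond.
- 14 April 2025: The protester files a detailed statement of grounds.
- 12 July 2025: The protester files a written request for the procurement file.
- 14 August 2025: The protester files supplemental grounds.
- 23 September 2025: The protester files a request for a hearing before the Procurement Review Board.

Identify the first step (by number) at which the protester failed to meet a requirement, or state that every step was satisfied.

Step 7

Step 1: 62 days after 18 December 2024 (when the award decision is issued) is 18 February 2025; 19 December 2024 is within that limit.
Step 2: 5 days after 19 December 2024 (when the written protest is filed) is 24 December 2024; 22 December 2024 is within that limit.
Step 3: 83 days after 22 December 2024 (when the protest is served on the awardee) is 15 March 2025; completed 26 December 2024, before the deadline.
Step 4: 89 days after 16 January 2025 (end of the 21-day hold period, which began when the protest bond is posted on 26 December 2024) is 15 April 2025; done 14 April 2025 — timely.
Step 5: 71 days after 5 May 2025 (end of the 21-day review period, which began when the statement of grounds is filed on 14 April 2025) is 15 July 2025; done 12 July 2025 — timely.
Step 6: the earliest permitted date is 30 days after 12 July 2025 (when the procurement file is requested), i.e. 11 August 2025; done 14 August 2025 — permitted.
Step 7: 25 days after 24 August 2025 (end of the 10-day comment period, which began when supplemental grounds are filed on 14 August 2025) is 18 September 2025; not done until 23 September 2025, 5 days after the deadline.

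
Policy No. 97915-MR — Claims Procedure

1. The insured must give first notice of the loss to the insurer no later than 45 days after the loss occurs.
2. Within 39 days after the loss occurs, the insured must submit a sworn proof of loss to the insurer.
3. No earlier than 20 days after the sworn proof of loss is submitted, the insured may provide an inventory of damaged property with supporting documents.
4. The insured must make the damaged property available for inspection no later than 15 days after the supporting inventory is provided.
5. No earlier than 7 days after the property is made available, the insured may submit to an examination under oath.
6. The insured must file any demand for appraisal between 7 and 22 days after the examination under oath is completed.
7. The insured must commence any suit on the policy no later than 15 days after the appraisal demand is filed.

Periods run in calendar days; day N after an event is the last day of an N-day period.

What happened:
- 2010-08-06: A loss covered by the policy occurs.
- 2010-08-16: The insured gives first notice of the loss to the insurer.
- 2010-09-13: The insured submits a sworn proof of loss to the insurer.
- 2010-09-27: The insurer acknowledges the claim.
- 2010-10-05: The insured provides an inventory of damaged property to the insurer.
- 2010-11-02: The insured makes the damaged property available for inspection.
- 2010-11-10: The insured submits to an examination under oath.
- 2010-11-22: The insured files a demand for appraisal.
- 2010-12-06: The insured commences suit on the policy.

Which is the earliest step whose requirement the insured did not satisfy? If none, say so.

Step 1 — counting 45 days from 2010-08-06 (when the loss occurs) gives a deadline of 2010-09-20; 2010-08-16 is within that limit.
Step 2 — counting 39 days from 2010-08-06 (when the loss occurs) gives a deadline of 2010-09-14; 2010-09-13 is within that limit.
Step 3 — must wait 20 days from 2010-09-13 (when the sworn proof of loss is submitted), so not before 2010-10-03; done 2010-10-05, after the minimum wait.
Step 4 — counting 15 days from 2010-10-05 (when the supporting inventory is provided) gives a deadline of 2010-10-20; 2010-11-02 misses that deadline by 13 days.
The analysis stops there.

Step 4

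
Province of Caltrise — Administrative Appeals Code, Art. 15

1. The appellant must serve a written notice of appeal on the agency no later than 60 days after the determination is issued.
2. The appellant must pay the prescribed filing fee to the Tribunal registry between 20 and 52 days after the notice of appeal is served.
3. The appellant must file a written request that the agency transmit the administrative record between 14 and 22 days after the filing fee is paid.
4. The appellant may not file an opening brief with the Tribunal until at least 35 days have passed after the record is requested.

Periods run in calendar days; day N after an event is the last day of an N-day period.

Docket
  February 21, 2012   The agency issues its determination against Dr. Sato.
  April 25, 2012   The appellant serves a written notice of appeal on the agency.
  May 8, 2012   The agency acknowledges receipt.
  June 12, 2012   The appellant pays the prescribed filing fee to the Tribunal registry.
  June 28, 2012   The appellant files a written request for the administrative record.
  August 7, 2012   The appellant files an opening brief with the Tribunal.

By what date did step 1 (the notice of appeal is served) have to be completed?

Step 1 runs from February 21, 2012, when the determination is issued. 60 days after February 21, 2012 is April 21, 2012.

April 21, 2012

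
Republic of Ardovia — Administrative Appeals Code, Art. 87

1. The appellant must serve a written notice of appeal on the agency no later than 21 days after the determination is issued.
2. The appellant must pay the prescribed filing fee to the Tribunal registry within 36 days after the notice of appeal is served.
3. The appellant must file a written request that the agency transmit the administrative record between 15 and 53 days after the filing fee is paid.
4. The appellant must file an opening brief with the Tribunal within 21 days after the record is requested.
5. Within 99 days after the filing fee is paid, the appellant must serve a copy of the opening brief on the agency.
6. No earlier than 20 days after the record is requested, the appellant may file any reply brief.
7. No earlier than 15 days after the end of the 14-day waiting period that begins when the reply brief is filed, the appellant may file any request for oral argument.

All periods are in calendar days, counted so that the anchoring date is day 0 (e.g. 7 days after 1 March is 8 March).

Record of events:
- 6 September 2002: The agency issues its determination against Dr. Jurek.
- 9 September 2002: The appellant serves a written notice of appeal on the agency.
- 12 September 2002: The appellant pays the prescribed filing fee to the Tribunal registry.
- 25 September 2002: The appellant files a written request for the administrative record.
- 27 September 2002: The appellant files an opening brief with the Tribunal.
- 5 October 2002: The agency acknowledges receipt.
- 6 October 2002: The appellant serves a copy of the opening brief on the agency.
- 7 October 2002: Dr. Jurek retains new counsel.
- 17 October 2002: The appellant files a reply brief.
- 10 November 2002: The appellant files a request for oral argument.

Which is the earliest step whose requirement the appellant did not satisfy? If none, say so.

Step 3

Step 1: 21 days after 6 September 2002 (when the determination is issued) is 27 September 2002; 9 September 2002 is within that limit.
Step 2: 36 days after 9 September 2002 (when the notice of appeal is served) is 15 October 2002; done 12 September 2002 — timely.
Step 3: the window is 15–53 days after 12 September 2002 (when the filing fee is paid), so 27 September 2002 through 4 November 2002; 25 September 2002 is 2 days too early.
The analysis stops there.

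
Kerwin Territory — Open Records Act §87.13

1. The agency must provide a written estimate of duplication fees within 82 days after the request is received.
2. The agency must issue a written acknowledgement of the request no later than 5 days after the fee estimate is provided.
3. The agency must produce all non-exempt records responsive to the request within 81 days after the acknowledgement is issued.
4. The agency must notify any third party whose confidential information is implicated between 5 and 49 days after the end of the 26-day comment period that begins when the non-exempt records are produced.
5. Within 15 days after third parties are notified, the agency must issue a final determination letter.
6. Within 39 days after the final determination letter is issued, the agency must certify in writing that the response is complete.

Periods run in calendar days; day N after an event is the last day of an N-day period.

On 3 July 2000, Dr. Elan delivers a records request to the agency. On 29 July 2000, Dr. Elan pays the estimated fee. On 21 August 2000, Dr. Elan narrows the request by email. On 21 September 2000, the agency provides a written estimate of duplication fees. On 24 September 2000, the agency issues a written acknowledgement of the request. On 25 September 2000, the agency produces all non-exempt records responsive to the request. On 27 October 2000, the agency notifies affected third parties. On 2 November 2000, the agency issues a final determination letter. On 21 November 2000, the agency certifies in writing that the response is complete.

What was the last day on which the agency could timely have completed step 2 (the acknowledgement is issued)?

Step 2 runs from 21 September 2000, when the fee estimate is provided. 5 days after 21 September 2000 is 26 September 2000.

26 September 2000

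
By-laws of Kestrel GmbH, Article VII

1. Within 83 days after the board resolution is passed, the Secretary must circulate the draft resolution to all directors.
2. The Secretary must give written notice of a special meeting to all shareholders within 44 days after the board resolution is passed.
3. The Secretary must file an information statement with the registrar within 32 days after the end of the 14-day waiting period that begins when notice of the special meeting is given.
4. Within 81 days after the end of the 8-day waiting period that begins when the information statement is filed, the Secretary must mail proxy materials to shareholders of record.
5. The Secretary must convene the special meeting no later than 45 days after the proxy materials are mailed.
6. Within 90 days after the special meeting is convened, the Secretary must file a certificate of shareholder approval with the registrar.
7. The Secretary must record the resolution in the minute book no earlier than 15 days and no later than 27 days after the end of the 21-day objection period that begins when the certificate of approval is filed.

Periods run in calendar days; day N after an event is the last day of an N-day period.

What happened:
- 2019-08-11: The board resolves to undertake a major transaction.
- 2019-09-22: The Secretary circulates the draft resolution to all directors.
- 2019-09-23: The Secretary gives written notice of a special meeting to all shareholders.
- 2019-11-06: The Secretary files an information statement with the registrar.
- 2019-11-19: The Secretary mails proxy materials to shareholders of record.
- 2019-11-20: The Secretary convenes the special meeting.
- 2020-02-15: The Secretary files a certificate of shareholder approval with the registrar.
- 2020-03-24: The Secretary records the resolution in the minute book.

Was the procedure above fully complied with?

Step 1: 83 days after 2019-08-11 (when the board resolution is passed) is 2019-11-02; completed 2019-09-22, before the deadline.
Step 2: 44 days after 2019-08-11 (when the board resolution is passed) is 2019-09-24; 2019-09-23 is within that limit.
Step 3: 32 days after 2019-10-07 (end of the 14-day waiting period, which began when notice of the special meeting is given on 2019-09-23) is 2019-11-08; done 2019-11-06 — timely.
Step 4: 81 days after 2019-11-14 (end of the 8-day waiting period, which began when the information statement is filed on 2019-11-06) is 2020-02-03; done 2019-11-19 — timely.
Step 5: 45 days after 2019-11-19 (when the proxy materials are mailed) is 2020-01-03; done 2019-11-20 — timely.
Step 6: 90 days after 2019-11-20 (when the special meeting is convened) is 2020-02-18; completed 2020-02-15, before the deadline.
Step 7: the window is 15–27 days after 2020-03-07 (end of the 21-day objection period, which began when the certificate of approval is filed on 2020-02-15), so 2020-03-22 through 2020-04-03; 2020-03-24 falls inside that range.

Yes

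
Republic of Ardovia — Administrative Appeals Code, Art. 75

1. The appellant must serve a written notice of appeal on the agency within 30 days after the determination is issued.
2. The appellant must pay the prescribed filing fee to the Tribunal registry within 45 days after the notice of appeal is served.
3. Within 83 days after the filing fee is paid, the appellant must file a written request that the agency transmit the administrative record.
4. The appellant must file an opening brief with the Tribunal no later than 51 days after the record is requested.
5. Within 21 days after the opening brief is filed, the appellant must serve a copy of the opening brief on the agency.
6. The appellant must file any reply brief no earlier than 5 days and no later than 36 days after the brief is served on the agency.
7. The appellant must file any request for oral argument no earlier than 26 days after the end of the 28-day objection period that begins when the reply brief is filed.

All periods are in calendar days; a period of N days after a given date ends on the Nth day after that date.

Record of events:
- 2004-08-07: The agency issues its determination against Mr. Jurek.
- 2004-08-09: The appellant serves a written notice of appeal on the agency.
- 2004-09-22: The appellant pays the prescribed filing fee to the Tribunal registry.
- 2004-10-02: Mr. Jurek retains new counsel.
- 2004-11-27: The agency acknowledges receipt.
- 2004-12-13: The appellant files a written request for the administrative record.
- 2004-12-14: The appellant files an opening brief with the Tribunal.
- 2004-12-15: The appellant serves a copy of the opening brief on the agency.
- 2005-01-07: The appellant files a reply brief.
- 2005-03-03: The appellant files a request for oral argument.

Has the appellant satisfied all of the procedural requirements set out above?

Step 1 — counting 30 days from 2004-08-07 (when the determination is issued) gives a deadline of 2004-09-06; done 2004-08-09 — timely.
Step 2 — counting 45 days from 2004-08-09 (when the notice of appeal is served) gives a deadline of 2004-09-23; done 2004-09-22 — timely.
Step 3 — counting 83 days from 2004-09-22 (when the filing fee is paid) gives a deadline of 2004-12-14; done 2004-12-13 — timely.
Step 4 — counting 51 days from 2004-12-13 (when the record is requested) gives a deadline of 2005-02-02; 2004-12-14 is within that limit.
Step 5 — counting 21 days from 2004-12-14 (when the opening brief is filed) gives a deadline of 2005-01-04; done 2004-12-15 — timely.
Step 6 — 5 and 36 days from 2004-12-15 (when the brief is served on the agency) are 2004-12-20 and 2005-01-20 respectively; 2005-01-07 falls inside that range.
Step 7 — must wait 26 days from 2005-02-04 (end of the 28-day objection period, which began when the reply brief is filed on 2005-01-07), so not before 2005-03-02; 2005-03-03 is on or after that date.

Yes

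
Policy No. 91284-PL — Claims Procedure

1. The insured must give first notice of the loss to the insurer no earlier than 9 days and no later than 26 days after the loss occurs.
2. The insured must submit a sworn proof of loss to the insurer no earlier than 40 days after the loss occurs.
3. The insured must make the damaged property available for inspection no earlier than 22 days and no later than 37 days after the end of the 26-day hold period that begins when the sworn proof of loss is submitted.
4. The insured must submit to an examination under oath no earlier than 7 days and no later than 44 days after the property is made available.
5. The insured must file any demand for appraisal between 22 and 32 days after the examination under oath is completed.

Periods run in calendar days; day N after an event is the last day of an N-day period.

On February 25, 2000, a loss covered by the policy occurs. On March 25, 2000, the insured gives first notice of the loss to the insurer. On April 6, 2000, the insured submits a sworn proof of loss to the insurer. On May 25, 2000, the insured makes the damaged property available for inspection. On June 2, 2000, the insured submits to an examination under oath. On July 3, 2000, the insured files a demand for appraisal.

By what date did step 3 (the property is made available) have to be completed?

June 8, 2000

The sworn proof of loss is submitted on April 6, 2000; the 26-day hold period therefore ends May 2, 2000, and step 3 runs from that date. The window is 22–37 days after May 2, 2000; it closes on June 8, 2000.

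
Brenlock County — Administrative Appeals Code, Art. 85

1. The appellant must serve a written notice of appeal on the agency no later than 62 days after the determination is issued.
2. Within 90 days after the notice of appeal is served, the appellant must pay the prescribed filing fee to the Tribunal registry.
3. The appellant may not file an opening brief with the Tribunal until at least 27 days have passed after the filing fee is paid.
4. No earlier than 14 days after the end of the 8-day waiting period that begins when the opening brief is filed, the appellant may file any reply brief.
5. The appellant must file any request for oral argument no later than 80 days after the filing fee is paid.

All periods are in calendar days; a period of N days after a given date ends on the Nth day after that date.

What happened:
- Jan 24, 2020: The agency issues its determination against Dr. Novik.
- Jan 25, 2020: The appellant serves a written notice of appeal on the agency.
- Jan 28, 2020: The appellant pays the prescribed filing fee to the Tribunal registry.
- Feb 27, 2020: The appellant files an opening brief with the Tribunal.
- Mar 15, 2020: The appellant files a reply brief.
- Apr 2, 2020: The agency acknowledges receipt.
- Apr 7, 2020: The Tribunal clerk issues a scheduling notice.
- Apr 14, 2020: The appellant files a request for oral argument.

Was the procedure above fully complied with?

(1) due by Jan 24, 2020 + 62 days = Mar 26, 2020; Jan 25, 2020 is within that limit.
(2) due by Jan 25, 2020 + 90 days = Apr 24, 2020; Jan 28, 2020 is within that limit.
(3) permitted from Jan 28, 2020 + 27 days = Feb 24, 2020 onward; done Feb 27, 2020, after the minimum wait.
(4) permitted from Mar 6, 2020 + 14 days = Mar 20, 2020 onward; done Mar 15, 2020 — 5 days too early.

No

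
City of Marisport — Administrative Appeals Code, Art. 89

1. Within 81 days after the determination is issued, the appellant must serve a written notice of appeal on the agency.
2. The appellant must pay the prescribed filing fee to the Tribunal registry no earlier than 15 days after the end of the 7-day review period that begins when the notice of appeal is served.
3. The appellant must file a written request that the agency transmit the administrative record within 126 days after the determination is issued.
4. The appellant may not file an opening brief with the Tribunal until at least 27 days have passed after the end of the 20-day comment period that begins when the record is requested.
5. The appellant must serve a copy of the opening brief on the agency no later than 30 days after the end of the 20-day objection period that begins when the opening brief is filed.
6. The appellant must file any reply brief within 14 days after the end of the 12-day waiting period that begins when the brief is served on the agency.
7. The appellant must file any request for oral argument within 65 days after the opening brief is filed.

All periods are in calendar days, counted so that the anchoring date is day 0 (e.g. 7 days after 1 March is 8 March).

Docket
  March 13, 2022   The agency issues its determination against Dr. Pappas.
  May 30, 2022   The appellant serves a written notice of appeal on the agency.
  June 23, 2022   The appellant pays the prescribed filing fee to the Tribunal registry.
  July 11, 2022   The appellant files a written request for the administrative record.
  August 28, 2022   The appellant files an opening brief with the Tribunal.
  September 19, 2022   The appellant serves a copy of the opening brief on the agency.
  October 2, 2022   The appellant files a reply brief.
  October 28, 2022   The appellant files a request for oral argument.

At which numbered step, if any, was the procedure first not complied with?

Step 1 — counting 81 days from March 13, 2022 (when the determination is issued) gives a deadline of June 2, 2022; completed May 30, 2022, before the deadline.
Step 2 — must wait 15 days from June 6, 2022 (end of the 7-day review period, which began when the notice of appeal is served on May 30, 2022), so not before June 21, 2022; June 23, 2022 is on or after that date.
Step 3 — counting 126 days from March 13, 2022 (when the determination is issued) gives a deadline of July 17, 2022; done July 11, 2022 — timely.
Step 4 — must wait 27 days from July 31, 2022 (end of the 20-day comment period, which began when the record is requested on July 11, 2022), so not before August 27, 2022; August 28, 2022 is on or after that date.
Step 5 — counting 30 days from September 17, 2022 (end of the 20-day objection period, which began when the opening brief is filed on August 28, 2022) gives a deadline of October 17, 2022; September 19, 2022 is within that limit.
Step 6 — counting 14 days from October 1, 2022 (end of the 12-day waiting period, which began when the brief is served on the agency on September 19, 2022) gives a deadline of October 15, 2022; done October 2, 2022 — timely.
Step 7 — counting 65 days from August 28, 2022 (when the opening brief is filed) gives a deadline of November 1, 2022; done October 28, 2022 — timely.

None — every step was satisfied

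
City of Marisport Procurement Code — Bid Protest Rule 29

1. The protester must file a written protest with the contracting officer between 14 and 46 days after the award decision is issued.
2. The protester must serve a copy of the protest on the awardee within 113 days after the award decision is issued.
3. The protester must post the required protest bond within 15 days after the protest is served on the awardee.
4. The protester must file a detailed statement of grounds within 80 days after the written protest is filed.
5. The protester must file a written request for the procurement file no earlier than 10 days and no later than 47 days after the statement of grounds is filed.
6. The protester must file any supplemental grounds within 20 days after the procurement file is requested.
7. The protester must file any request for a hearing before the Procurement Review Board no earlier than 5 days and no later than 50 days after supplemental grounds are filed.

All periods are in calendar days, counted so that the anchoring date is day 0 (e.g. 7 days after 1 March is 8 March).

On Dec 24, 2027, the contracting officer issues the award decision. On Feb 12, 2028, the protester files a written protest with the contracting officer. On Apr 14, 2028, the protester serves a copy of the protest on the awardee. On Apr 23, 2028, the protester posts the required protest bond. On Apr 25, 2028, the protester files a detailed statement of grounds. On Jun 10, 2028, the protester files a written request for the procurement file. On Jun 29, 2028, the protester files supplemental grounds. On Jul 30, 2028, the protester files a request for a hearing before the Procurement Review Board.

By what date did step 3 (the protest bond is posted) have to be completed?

Apr 29, 2028

Step 3 runs from Apr 14, 2028, when the protest is served on the awardee. 15 days after Apr 14, 2028 is Apr 29, 2028.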